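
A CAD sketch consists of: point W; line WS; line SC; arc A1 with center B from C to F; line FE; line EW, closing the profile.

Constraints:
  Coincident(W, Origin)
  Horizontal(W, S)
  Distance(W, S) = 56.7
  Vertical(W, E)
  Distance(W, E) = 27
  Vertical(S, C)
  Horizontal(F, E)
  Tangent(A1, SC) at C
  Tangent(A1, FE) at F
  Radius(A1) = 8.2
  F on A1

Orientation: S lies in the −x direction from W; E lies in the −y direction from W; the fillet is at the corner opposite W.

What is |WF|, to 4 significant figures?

55.51

W is at the origin; W and S share the same y with |WS| = 56.7 and S on the −x side, so S = (-56.70, 0.000). W and E share the same x with |WE| = 27.0 and E on the −y side, so E = (0.000, -27.00). The virtual corner opposite W is at (-56.70, -27.00). Tangency of A1 to SC means the radius BC is perpendicular to SC and the tangent condition forces BF to be normal to FE, with radius 8.2, so the center B sits 8.2 in from both sides at B = (-48.50, -18.80). That places the tangent points at C = (-56.70, -18.80) on SC and F = (-48.50, -27.00) on FE. Then |WF| = |F − W| = 55.51.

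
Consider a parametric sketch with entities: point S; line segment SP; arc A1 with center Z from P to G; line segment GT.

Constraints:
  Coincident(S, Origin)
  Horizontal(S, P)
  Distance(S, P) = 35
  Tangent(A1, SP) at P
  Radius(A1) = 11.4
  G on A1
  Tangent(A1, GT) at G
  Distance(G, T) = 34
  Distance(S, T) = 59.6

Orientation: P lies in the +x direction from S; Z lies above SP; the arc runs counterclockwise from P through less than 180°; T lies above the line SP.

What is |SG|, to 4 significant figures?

48.21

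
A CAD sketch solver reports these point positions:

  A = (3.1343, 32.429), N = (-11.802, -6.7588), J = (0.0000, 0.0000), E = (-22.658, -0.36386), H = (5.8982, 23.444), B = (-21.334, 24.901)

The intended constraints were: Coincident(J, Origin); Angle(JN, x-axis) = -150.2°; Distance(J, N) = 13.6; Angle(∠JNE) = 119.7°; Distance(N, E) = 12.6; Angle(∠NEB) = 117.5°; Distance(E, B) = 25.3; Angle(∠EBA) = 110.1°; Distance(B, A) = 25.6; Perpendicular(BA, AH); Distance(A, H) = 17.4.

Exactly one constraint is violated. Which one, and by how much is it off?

Distance(A, H) = 17.4 — off by 8.00.

J = (0.00, 0.00) ✓; JN at -150.2° ✓; |JN| = 13.60 ✓; ∠JNE = 119.7° ✓; |NE| = 12.60 ✓; ∠NEB = 117.5° ✓; |EB| = 25.30 ✓; ∠EBA = 110.1° ✓; |BA| = 25.60 ✓; ∠(BA, AH) = 90.00° ✓; |AH| = 9.400 ✗.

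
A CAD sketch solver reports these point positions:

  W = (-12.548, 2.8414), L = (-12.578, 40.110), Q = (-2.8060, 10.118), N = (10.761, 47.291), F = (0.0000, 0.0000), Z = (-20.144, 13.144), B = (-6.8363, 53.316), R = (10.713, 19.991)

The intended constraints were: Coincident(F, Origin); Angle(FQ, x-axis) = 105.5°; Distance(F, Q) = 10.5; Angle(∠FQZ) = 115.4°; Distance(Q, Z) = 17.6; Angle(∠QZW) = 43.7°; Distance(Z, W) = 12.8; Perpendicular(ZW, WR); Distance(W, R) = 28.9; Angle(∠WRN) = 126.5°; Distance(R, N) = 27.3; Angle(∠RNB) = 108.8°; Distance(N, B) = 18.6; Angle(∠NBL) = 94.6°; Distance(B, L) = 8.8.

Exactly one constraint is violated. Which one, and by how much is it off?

Distance(B, L) = 8.8 — off by 5.60.

F = (0.00, 0.00) ✓; FQ at 105.5° ✓; |FQ| = 10.50 ✓; ∠FQZ = 115.4° ✓; |QZ| = 17.60 ✓; ∠QZW = 43.70° ✓; |ZW| = 12.80 ✓; ∠(ZW, WR) = 90.00° ✓; |WR| = 28.90 ✓; ∠WRN = 126.5° ✓; |RN| = 27.30 ✓; ∠RNB = 108.8° ✓; |NB| = 18.60 ✓; ∠NBL = 94.60° ✓; |BL| = 14.40 ✗.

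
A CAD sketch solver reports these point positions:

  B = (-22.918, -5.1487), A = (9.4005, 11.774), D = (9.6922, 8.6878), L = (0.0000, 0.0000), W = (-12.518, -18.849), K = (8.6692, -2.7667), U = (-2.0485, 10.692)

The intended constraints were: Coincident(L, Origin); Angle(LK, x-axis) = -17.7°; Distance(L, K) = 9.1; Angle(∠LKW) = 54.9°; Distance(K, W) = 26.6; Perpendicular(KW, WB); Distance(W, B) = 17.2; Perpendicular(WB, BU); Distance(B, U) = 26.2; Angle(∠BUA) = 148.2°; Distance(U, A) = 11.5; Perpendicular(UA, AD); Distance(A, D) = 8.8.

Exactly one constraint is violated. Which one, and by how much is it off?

Distance(A, D) = 8.8 — off by 5.70.

L = (0.00, 0.00) ✓; LK at -17.70° ✓; |LK| = 9.100 ✓; ∠LKW = 54.90° ✓; |KW| = 26.60 ✓; ∠(KW, WB) = 90.00° ✓; |WB| = 17.20 ✓; ∠(WB, BU) = 90.00° ✓; |BU| = 26.20 ✓; ∠BUA = 148.2° ✓; |UA| = 11.50 ✓; ∠(UA, AD) = 90.00° ✓; |AD| = 3.100 ✗.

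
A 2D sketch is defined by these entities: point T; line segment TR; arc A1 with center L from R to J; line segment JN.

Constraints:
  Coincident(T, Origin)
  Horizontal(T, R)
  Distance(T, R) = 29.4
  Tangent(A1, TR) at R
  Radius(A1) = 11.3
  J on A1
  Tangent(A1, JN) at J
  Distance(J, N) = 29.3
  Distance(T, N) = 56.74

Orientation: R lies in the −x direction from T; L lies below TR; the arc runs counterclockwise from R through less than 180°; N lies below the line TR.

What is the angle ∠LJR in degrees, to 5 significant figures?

43.373°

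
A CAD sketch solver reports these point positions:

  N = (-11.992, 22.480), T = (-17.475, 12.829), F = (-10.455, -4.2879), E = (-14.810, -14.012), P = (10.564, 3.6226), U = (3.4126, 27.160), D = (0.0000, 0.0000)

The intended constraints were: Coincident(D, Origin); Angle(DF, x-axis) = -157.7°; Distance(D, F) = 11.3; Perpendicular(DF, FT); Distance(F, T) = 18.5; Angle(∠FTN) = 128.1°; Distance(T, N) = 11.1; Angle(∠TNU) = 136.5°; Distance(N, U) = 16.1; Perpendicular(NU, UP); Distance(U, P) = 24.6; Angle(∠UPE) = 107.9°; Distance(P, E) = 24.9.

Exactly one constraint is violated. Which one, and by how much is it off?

Distance(P, E) = 24.9 — off by 6.00.

D = (0.00, 0.00) ✓; DF at -157.7° ✓; |DF| = 11.30 ✓; ∠(DF, FT) = 90.00° ✓; |FT| = 18.50 ✓; ∠FTN = 128.1° ✓; |TN| = 11.10 ✓; ∠TNU = 136.5° ✓; |NU| = 16.10 ✓; ∠(NU, UP) = 90.00° ✓; |UP| = 24.60 ✓; ∠UPE = 107.9° ✓; |PE| = 30.90 ✗.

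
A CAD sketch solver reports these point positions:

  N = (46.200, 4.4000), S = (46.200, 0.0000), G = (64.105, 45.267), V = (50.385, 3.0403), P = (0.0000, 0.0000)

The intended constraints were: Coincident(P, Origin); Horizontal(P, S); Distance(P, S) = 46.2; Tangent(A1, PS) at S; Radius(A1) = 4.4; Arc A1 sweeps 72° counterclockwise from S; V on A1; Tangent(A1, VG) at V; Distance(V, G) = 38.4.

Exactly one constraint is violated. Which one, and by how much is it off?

Distance(V, G) = 38.4 — off by 6.00.

P = (0.00, 0.00) ✓; P.y = 0.00, S.y = 0.00 ✓; |PS| = 46.20 ✓; ∠(NS, SP) = 90.00° ✓; |NS| = 4.400 ✓; bearing(N→V) − bearing(N→S) = 72.00° ✓; |NV| = 4.400 ✓; ∠(NV, VG) = 90.00° ✓; |VG| = 44.40 ✗.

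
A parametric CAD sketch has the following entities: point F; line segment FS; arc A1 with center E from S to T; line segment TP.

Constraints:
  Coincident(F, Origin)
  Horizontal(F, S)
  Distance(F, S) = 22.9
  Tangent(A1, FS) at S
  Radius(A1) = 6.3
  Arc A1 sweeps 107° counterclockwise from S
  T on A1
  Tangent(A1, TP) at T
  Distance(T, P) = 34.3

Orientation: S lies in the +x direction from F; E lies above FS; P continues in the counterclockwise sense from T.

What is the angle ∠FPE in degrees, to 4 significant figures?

31.37°

On A1, S sits at bearing -90° from E; a 107° counterclockwise sweep puts T at bearing 17°, so T = E + 6.3·(cos 17°, sin 17°) = (28.92, 8.142). Tangency of A1 to TP means the radius ET is perpendicular to TP, so TP runs along (−sin 17°, cos 17°); with |TP| = 34.3, P = (18.90, 40.94). Then cos ∠FPE = PF·PE / (|PF||PE|), giving 31.37°.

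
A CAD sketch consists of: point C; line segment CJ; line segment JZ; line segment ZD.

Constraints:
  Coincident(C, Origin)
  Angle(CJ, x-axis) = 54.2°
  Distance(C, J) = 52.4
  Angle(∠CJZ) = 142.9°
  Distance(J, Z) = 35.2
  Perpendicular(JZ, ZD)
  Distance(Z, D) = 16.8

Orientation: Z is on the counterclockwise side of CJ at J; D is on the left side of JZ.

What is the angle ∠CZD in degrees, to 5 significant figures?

67.680°

C is at the origin; CJ runs at 54.2° with length 52.4, so J = 52.4·(cos 54.2°, sin 54.2°) = (30.652, 42.500). ∠CJZ = 142.9°, so JZ runs at 54.2° + (180° − 142.9°) = 91.300° from the x-axis; with |JZ| = 35.2, Z = J + 35.2·(cos 91.300°, sin 91.300°) = (29.853, 77.691). The perpendicularity gives ZD at right angles to JZ; with |ZD| = 16.8 on the left of JZ, D = Z + 16.8·(-0.99974, -0.022687) = (13.058, 77.310). Then cos ∠CZD = ZC·ZD / (|ZC||ZD|), giving 67.680°.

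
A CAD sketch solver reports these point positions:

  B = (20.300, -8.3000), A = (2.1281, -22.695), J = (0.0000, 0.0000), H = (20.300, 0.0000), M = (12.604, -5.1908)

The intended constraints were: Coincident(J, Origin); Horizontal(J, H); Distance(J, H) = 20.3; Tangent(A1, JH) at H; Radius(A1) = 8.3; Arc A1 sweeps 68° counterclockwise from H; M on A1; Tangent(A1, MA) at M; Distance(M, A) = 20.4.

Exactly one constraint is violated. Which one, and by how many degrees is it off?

Tangent(A1, MA) at M — off by 8.90°.

J = (0.00, 0.00) ✓; J.y = 0.00, H.y = 0.00 ✓; |JH| = 20.30 ✓; ∠(BH, HJ) = 90.00° ✓; |BH| = 8.300 ✓; bearing(B→M) − bearing(B→H) = 68.00° ✓; |BM| = 8.300 ✓; ∠(BM, MA) = 98.90° ✗; |MA| = 20.40 ✓.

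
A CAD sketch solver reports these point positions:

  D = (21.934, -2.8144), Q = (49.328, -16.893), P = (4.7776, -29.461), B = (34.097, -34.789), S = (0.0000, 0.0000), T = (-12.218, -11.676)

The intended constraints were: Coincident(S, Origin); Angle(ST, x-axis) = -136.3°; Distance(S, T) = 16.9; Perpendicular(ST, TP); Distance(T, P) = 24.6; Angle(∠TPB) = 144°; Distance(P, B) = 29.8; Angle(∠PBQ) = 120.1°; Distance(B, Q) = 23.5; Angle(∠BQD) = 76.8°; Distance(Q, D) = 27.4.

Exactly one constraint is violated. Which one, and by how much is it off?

Distance(Q, D) = 27.4 — off by 3.40.

S = (0.00, 0.00) ✓; ST at -136.3° ✓; |ST| = 16.90 ✓; ∠(ST, TP) = 90.00° ✓; |TP| = 24.60 ✓; ∠TPB = 144.0° ✓; |PB| = 29.80 ✓; ∠PBQ = 120.1° ✓; |BQ| = 23.50 ✓; ∠BQD = 76.80° ✓; |QD| = 30.80 ✗.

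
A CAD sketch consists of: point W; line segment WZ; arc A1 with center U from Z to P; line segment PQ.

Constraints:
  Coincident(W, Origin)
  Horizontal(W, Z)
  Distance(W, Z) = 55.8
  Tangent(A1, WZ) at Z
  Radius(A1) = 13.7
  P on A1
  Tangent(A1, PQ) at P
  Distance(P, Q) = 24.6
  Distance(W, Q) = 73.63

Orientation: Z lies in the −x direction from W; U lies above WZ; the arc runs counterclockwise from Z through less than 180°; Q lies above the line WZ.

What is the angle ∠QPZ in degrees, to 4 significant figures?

115.2°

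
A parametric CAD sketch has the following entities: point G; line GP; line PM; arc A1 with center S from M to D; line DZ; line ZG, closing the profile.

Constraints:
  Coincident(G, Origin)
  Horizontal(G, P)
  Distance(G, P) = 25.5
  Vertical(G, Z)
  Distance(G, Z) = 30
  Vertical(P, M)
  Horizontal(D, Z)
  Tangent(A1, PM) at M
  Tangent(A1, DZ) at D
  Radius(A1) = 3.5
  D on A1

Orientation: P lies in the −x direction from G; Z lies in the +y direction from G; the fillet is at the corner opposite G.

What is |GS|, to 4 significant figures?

34.44

G is at the origin; GP is horizontal with |GP| = 25.5 and P on the −x side, so P = (-25.50, 0.000). GZ is vertical with |GZ| = 30.0 and Z on the +y side, so Z = (0.000, 30.00). The virtual corner opposite G is at (-25.50, 30.00). A1 meets PM tangentially, so SM is at right angles to PM and since A1 is tangent to DZ there, SD ⟂ DZ, with radius 3.5, so the center S sits 3.5 in from both sides at S = (-22.00, 26.50). Then |GS| = |S − G| = 34.44.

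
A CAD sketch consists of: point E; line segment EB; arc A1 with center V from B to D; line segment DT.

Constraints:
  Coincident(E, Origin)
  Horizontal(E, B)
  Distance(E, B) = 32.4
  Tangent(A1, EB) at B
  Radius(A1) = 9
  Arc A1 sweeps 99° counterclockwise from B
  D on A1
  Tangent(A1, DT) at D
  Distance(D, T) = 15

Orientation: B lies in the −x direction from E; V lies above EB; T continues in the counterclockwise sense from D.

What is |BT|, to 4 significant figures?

26.06

E is at the origin; EB is horizontal with |EB| = 32.4 and B on the −x side, so B = (-32.40, 0.000). Tangency of A1 to EB means the radius VB is perpendicular to EB, so V = B + (0, 9) = (-32.40, 9.000). On A1, B sits at bearing -90° from V; a 99° counterclockwise sweep puts D at bearing 9°, so D = V + 9.0·(cos 9°, sin 9°) = (-23.51, 10.41). A1 meets DT tangentially, so VD is at right angles to DT, so DT runs along (−sin 9°, cos 9°); with |DT| = 15.0, T = (-25.86, 25.22). Then |BT| = |T − B| = 26.06.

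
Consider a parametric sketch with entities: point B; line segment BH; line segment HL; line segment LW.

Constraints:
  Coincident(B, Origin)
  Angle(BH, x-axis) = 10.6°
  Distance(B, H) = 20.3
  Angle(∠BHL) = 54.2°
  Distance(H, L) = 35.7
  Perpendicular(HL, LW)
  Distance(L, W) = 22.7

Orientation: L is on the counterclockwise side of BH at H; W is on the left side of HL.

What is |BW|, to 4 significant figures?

24.63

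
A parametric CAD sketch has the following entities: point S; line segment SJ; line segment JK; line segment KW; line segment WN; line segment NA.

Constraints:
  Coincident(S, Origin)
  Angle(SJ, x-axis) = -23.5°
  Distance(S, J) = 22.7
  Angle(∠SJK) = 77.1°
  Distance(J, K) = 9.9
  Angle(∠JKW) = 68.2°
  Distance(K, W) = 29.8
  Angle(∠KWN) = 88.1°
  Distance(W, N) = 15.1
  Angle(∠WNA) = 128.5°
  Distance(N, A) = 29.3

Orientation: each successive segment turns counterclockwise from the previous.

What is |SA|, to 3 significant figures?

39.9

S is at the origin; SJ runs at -23.5° with length 22.7, so J = (20.8, -9.05). ∠SJK = 77.1° gives JK at 79.4° from the x-axis; with |JK| = 9.9, K = (22.6, 0.679). ∠JKW = 68.2° gives KW at -169° from the x-axis; with |KW| = 29.8, W = (-6.59, -5.11). ∠KWN = 88.1° gives WN at -76.9° from the x-axis; with |WN| = 15.1, N = (-3.17, -19.8). ∠WNA = 128.5° gives NA at -25.4° from the x-axis; with |NA| = 29.3, A = (23.3, -32.4). Then |SA| = |A − S| = 39.9.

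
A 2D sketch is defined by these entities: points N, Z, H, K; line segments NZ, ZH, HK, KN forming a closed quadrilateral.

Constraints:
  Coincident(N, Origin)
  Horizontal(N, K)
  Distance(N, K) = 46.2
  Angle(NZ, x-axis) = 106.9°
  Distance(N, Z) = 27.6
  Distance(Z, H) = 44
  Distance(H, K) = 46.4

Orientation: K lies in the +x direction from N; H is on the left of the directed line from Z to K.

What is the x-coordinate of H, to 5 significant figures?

32.202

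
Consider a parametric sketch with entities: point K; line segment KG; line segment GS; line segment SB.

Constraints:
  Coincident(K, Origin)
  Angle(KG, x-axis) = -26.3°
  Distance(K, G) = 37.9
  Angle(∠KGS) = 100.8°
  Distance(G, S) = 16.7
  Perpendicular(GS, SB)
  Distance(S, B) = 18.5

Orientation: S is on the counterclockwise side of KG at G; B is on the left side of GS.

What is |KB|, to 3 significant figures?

30.3

∠KGS = 100.8°, so GS runs at -26.3° + (180° − 100.8°) = 52.9° from the x-axis; with |GS| = 16.7, S = G + 16.7·(cos 52.9°, sin 52.9°) = (44.1, -3.47). GS ⟂ SB; with |SB| = 18.5 on the left of GS, B = S + 18.5·(-0.798, 0.603) = (29.3, 7.69). Then |KB| = |B − K| = 30.3.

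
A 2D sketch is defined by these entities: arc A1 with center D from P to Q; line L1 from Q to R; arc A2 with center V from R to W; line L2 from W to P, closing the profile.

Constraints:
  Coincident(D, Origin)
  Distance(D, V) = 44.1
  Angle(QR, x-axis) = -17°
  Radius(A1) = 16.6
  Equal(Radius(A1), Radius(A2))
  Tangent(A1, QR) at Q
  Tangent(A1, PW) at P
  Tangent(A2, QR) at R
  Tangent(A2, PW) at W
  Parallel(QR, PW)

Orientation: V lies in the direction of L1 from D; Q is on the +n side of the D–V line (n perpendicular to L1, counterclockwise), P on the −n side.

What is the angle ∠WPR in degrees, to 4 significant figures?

36.97°

The slot axis is L1's direction at -17.0°, so u = (cos -17.0°, sin -17.0°) = (0.9563, -0.2924) and n = (−sin -17.0°, cos -17.0°) = (0.2924, 0.9563). D is at the origin and V lies 44.1 along u from D, so V = 44.1·u = (42.17, -12.89). Tangency of A1 to both parallel lines with radius 16.6 puts Q and P at D ± 16.6·n: Q = (4.853, 15.87), P = (-4.853, -15.87). Equal radii place R and W the same way about V: R = V + 16.6·n = (47.03, 2.981), W = V − 16.6·n = (37.32, -28.77). Then cos ∠WPR = PW·PR / (|PW||PR|), giving 36.97°.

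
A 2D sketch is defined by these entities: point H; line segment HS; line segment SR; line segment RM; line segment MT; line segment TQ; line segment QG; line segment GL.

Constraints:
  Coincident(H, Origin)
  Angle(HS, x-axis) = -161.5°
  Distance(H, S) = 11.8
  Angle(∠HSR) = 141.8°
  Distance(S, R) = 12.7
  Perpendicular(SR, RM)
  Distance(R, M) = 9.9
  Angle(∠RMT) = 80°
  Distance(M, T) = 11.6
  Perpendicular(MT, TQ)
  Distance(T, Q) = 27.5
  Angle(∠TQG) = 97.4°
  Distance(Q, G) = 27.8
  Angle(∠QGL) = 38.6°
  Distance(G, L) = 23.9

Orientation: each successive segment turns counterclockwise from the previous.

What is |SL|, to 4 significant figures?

15.00

∠TQG = 97.4° gives QG at -120.7° from the x-axis; with |QG| = 27.8, G = (-44.75, -22.17). ∠QGL = 38.6° gives GL at 20.70° from the x-axis; with |GL| = 23.9, L = (-22.39, -13.72). Then |SL| = |L − S| = 15.00.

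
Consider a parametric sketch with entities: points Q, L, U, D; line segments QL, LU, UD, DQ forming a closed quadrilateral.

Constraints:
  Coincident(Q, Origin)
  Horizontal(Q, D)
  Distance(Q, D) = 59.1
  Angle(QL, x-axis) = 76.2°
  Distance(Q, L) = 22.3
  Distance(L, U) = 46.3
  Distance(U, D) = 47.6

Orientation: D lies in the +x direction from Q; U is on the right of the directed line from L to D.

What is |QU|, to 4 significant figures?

28.89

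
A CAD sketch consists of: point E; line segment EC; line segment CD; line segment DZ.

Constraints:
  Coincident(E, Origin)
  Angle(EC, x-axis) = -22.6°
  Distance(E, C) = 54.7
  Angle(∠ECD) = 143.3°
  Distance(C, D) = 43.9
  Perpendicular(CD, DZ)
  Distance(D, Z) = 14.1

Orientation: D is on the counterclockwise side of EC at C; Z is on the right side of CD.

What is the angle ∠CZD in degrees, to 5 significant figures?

72.194°

E is at the origin; EC runs at -22.6° with length 54.7, so C = 54.7·(cos -22.6°, sin -22.6°) = (50.500, -21.021). ∠ECD = 143.3°, so CD runs at -22.6° + (180° − 143.3°) = 14.100° from the x-axis; with |CD| = 43.9, D = C + 43.9·(cos 14.100°, sin 14.100°) = (93.077, -10.326). CD ⟂ DZ; with |DZ| = 14.1 on the right of CD, Z = D + 14.1·(0.24362, -0.96987) = (96.512, -24.001). Then cos ∠CZD = ZC·ZD / (|ZC||ZD|), giving 72.194°.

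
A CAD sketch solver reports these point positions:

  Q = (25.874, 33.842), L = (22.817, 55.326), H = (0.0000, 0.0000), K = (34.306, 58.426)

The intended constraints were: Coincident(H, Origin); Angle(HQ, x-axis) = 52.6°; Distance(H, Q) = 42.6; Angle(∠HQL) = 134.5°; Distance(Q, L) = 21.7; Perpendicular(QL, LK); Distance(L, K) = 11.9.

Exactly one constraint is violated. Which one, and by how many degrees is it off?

Perpendicular(QL, LK) — off by 7.00°.

H = (0.00, 0.00) ✓; HQ at 52.60° ✓; |HQ| = 42.60 ✓; ∠HQL = 134.5° ✓; |QL| = 21.70 ✓; ∠(QL, LK) = 83.00° ✗; |LK| = 11.90 ✓.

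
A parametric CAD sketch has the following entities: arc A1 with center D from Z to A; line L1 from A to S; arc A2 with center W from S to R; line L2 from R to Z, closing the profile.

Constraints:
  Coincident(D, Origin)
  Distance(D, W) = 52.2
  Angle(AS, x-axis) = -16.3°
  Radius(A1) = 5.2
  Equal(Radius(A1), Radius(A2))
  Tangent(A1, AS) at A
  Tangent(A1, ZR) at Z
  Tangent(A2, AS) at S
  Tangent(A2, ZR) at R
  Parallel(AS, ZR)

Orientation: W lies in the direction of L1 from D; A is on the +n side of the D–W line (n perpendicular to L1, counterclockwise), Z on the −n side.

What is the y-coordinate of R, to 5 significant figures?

-19.642

The slot axis is L1's direction at -16.3°, so u = (cos -16.3°, sin -16.3°) = (0.95981, -0.28067) and n = (−sin -16.3°, cos -16.3°) = (0.28067, 0.95981). D is at the origin and W lies 52.2 along u from D, so W = 52.2·u = (50.102, -14.651). Tangency of A1 to both parallel lines with radius 5.2 puts A and Z at D ± 5.2·n: A = (1.4595, 4.9910), Z = (-1.4595, -4.9910). Equal radii place S and R the same way about W: S = W + 5.2·n = (51.561, -9.6598), R = W − 5.2·n = (48.642, -19.642). So R.y = -19.642.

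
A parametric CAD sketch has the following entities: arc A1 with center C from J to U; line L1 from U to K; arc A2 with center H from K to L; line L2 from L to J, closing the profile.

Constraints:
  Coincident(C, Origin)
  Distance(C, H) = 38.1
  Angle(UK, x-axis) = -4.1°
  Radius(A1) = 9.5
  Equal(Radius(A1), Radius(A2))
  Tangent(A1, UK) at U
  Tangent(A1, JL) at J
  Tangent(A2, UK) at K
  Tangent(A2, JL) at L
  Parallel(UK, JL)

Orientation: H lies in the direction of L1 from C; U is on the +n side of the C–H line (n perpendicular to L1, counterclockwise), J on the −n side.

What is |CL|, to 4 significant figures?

39.27

The slot axis is L1's direction at -4.1°, so u = (cos -4.1°, sin -4.1°) = (0.9974, -0.07150) and n = (−sin -4.1°, cos -4.1°) = (0.07150, 0.9974). C is at the origin and H lies 38.1 along u from C, so H = 38.1·u = (38.00, -2.724). Tangency of A1 to both parallel lines with radius 9.5 puts U and J at C ± 9.5·n: U = (0.6792, 9.476), J = (-0.6792, -9.476). Equal radii place K and L the same way about H: K = H + 9.5·n = (38.68, 6.752), L = H − 9.5·n = (37.32, -12.20). Then |CL| = |L − C| = 39.27.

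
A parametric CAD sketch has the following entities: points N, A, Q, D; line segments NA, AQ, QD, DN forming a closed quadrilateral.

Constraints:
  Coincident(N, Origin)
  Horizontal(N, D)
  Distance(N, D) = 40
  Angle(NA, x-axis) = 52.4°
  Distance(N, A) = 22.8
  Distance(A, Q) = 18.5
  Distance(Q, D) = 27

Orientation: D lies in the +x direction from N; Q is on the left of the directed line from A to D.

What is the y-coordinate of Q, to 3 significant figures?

25.4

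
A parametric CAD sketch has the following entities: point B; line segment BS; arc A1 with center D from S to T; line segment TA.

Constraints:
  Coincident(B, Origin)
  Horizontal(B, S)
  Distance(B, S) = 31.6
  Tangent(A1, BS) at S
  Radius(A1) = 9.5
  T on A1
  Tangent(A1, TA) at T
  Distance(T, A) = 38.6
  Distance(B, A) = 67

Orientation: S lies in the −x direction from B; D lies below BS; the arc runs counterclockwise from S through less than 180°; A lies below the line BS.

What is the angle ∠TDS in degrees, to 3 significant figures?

76.6°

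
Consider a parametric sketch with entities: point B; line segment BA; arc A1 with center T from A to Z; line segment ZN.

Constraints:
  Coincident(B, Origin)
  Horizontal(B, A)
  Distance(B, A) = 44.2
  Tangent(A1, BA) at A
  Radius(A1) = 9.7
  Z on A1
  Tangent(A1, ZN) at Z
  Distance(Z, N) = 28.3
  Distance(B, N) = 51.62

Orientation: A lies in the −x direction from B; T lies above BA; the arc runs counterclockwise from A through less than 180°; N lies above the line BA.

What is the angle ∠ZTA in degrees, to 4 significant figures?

90.65°

B is at the origin; B and A share the same y with |BA| = 44.2 and A on the −x side, so A = (-44.20, 0.000). The tangent condition forces TA to be normal to BA, so T = A + (0, 9.7) = (-44.20, 9.700). Since TZ ⟂ ZN (tangency), |TN| = √(9.7² + 28.3²) = 29.92 regardless of where Z sits on A1. So N lies on both circle(B, 51.62) and circle(T, 29.92); the above-BA intersection is N = (-34.82, 38.11). Z is the foot of the tangent from N: Z = (-34.50, 9.809).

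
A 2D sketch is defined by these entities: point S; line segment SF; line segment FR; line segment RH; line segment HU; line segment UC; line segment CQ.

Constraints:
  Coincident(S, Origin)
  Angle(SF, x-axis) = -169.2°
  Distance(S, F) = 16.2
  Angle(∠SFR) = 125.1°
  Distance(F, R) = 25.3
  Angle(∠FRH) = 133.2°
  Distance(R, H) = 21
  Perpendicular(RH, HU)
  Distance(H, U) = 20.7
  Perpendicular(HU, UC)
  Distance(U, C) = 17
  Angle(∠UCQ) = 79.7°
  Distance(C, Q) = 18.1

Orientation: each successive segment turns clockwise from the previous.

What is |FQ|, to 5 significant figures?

29.066

S is at the origin; SF runs at -169.2° with length 16.2, so F = (-15.913, -3.0356). ∠SFR = 125.1° gives FR at 135.90° from the x-axis; with |FR| = 25.3, R = (-34.082, 14.571). ∠FRH = 133.2° gives RH at 89.100° from the x-axis; with |RH| = 21.0, H = (-33.752, 35.568). RH ⟂ HU, so HU runs at -0.90000°; with |HU| = 20.7, U = (-13.054, 35.243). The perpendicularity gives UC at right angles to HU, so UC runs at -90.900°; with |UC| = 17.0, C = (-13.321, 18.245). ∠UCQ = 79.7° gives CQ at 168.80° from the x-axis; with |CQ| = 18.1, Q = (-31.077, 21.761). Then |FQ| = |Q − F| = 29.066.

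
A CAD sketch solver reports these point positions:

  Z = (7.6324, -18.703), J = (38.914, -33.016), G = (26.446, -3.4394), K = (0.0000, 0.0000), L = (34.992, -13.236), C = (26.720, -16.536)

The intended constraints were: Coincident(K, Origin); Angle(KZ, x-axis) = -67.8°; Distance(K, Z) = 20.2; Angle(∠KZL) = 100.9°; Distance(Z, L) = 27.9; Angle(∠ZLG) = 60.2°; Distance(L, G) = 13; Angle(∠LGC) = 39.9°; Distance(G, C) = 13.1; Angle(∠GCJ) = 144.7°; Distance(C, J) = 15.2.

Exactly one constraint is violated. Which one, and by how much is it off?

Distance(C, J) = 15.2 — off by 5.30.

K = (0.00, 0.00) ✓; KZ at -67.80° ✓; |KZ| = 20.20 ✓; ∠KZL = 100.9° ✓; |ZL| = 27.90 ✓; ∠ZLG = 60.20° ✓; |LG| = 13.00 ✓; ∠LGC = 39.90° ✓; |GC| = 13.10 ✓; ∠GCJ = 144.7° ✓; |CJ| = 20.50 ✗.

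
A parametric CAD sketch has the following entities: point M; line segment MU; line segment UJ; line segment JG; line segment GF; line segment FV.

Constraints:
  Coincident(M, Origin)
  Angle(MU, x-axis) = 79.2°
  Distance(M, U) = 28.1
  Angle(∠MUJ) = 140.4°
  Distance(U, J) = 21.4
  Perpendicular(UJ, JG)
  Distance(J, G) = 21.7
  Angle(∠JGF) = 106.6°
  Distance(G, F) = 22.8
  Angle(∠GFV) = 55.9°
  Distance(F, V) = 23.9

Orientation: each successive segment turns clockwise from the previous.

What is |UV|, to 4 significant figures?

8.647

M is at the origin; MU runs at 79.2° with length 28.1, so U = (5.265, 27.60). ∠MUJ = 140.4° gives UJ at 39.60° from the x-axis; with |UJ| = 21.4, J = (21.75, 41.24). The perpendicularity gives JG at right angles to UJ, so JG runs at -50.40°; with |JG| = 21.7, G = (35.59, 24.52). ∠JGF = 106.6° gives GF at -123.8° from the x-axis; with |GF| = 22.8, F = (22.90, 5.577). ∠GFV = 55.9° gives FV at 112.1° from the x-axis; with |FV| = 23.9, V = (13.91, 27.72). Then |UV| = |V − U| = 8.647.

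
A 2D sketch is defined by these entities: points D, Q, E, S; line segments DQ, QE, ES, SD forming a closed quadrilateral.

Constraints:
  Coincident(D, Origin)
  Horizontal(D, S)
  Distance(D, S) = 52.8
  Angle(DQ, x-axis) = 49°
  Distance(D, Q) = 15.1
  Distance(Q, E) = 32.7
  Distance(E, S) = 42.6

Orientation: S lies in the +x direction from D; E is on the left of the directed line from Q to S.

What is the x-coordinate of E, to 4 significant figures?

30.85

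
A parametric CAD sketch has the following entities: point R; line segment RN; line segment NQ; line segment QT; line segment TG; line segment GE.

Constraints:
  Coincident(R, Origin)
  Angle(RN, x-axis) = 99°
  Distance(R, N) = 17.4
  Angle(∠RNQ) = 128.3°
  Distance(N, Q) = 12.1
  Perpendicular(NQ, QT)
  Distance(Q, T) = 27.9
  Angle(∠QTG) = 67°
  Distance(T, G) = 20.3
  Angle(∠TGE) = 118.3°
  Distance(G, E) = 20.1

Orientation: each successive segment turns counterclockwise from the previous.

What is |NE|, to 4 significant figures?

8.443

∠QTG = 67.0° gives TG at -6.300° from the x-axis; with |TG| = 20.3, G = (-6.750, -3.451). ∠TGE = 118.3° gives GE at 55.40° from the x-axis; with |GE| = 20.1, E = (4.663, 13.09). Then |NE| = |E − N| = 8.443.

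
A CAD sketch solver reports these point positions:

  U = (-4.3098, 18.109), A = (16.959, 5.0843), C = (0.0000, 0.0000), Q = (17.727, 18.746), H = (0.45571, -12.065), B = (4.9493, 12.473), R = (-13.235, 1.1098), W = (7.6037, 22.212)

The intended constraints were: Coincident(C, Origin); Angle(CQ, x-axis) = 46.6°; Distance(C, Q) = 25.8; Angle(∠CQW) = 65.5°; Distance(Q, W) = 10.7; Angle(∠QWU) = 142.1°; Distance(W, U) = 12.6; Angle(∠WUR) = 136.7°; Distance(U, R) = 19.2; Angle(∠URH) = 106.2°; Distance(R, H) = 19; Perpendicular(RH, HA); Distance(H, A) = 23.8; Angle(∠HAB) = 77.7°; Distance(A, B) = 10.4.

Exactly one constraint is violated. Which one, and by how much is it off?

Distance(A, B) = 10.4 — off by 3.70.

C = (0.00, 0.00) ✓; CQ at 46.60° ✓; |CQ| = 25.80 ✓; ∠CQW = 65.50° ✓; |QW| = 10.70 ✓; ∠QWU = 142.1° ✓; |WU| = 12.60 ✓; ∠WUR = 136.7° ✓; |UR| = 19.20 ✓; ∠URH = 106.2° ✓; |RH| = 19.00 ✓; ∠(RH, HA) = 90.00° ✓; |HA| = 23.80 ✓; ∠HAB = 77.70° ✓; |AB| = 14.10 ✗.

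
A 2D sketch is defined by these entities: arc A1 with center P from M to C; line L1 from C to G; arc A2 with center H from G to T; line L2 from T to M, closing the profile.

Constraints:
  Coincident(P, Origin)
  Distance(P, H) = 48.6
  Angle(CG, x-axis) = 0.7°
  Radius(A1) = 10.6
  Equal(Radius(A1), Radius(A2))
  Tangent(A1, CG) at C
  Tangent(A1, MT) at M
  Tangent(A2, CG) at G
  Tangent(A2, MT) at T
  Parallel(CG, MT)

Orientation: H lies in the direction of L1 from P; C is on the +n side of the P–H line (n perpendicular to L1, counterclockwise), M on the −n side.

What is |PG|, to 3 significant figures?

49.7

The slot axis is L1's direction at 0.7°, so u = (cos 0.7°, sin 0.7°) = (1.00, 0.0122) and n = (−sin 0.7°, cos 0.7°) = (-0.0122, 1.00). P is at the origin and H lies 48.6 along u from P, so H = 48.6·u = (48.6, 0.594). Tangency of A1 to both parallel lines with radius 10.6 puts C and M at P ± 10.6·n: C = (-0.130, 10.6), M = (0.130, -10.6). Equal radii place G and T the same way about H: G = H + 10.6·n = (48.5, 11.2), T = H − 10.6·n = (48.7, -10.0). Then |PG| = |G − P| = 49.7.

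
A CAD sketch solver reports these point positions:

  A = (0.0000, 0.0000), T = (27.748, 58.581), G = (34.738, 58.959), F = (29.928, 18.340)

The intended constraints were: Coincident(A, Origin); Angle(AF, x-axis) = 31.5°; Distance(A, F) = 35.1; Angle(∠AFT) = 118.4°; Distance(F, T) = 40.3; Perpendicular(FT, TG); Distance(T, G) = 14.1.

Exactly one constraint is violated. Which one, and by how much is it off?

Distance(T, G) = 14.1 — off by 7.10.

A = (0.00, 0.00) ✓; AF at 31.50° ✓; |AF| = 35.10 ✓; ∠AFT = 118.4° ✓; |FT| = 40.30 ✓; ∠(FT, TG) = 90.01° ✓; |TG| = 7.000 ✗.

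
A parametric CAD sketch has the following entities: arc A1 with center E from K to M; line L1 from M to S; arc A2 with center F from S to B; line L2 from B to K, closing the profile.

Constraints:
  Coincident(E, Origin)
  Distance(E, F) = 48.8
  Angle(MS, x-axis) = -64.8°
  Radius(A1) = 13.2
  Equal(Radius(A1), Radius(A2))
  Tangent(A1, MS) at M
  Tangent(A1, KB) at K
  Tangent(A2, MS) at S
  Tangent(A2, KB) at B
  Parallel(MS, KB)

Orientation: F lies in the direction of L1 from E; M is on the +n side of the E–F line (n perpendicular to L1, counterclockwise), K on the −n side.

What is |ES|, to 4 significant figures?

50.55

Tangency of A1 to both parallel lines with radius 13.2 puts M and K at E ± 13.2·n: M = (11.94, 5.620), K = (-11.94, -5.620). Equal radii place S and B the same way about F: S = F + 13.2·n = (32.72, -38.54), B = F − 13.2·n = (8.834, -49.78). Then |ES| = |S − E| = 50.55.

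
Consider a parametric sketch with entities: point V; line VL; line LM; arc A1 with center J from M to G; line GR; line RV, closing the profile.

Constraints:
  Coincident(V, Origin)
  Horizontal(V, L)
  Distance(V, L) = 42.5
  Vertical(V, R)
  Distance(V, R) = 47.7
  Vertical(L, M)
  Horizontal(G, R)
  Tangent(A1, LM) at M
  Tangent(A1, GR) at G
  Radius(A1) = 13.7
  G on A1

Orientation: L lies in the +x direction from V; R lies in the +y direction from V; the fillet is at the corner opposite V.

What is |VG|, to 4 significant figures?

55.72

The virtual corner opposite V is at (42.50, 47.70). Since A1 is tangent to LM there, JM ⟂ LM and the tangent condition forces JG to be normal to GR, with radius 13.7, so the center J sits 13.7 in from both sides at J = (28.80, 34.00). That places the tangent points at M = (42.50, 34.00) on LM and G = (28.80, 47.70) on GR. Then |VG| = |G − V| = 55.72.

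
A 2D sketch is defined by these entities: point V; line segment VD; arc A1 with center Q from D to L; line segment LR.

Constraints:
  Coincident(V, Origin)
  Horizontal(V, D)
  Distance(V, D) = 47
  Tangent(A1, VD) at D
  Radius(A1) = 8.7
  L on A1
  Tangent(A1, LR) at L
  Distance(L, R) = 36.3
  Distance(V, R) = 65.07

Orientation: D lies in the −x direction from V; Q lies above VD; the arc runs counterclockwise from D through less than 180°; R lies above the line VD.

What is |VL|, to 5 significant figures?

39.896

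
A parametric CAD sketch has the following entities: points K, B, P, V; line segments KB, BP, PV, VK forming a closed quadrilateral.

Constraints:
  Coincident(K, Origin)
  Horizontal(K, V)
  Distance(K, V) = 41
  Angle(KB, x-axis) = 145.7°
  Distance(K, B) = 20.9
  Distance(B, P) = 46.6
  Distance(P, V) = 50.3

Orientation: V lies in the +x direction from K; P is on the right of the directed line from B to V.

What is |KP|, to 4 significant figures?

30.97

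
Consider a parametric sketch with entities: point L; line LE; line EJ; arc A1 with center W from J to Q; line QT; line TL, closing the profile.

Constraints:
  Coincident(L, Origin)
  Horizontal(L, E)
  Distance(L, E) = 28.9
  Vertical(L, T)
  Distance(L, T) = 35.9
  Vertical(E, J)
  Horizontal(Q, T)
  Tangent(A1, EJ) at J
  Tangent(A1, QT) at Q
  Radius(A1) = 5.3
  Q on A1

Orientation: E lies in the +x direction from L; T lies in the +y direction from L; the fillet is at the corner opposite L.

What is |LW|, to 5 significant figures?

38.643

L is at the origin; L and E share the same y with |LE| = 28.9 and E on the +x side, so E = (28.900, 0.0000). L and T share the same x with |LT| = 35.9 and T on the +y side, so T = (0.0000, 35.900). The virtual corner opposite L is at (28.900, 35.900). Tangency of A1 to EJ means the radius WJ is perpendicular to EJ and since A1 is tangent to QT there, WQ ⟂ QT, with radius 5.3, so the center W sits 5.3 in from both sides at W = (23.600, 30.600). Then |LW| = |W − L| = 38.643.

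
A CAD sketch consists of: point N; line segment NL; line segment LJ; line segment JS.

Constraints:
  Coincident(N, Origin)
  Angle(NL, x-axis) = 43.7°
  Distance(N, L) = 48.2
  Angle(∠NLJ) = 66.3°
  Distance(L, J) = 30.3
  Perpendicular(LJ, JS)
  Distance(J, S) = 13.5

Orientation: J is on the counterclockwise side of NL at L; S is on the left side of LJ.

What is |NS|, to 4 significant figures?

32.53

∠NLJ = 66.3°, so LJ runs at 43.7° + (180° − 66.3°) = 157.4° from the x-axis; with |LJ| = 30.3, J = L + 30.3·(cos 157.4°, sin 157.4°) = (6.874, 44.94). The perpendicularity gives JS at right angles to LJ; with |JS| = 13.5 on the left of LJ, S = J + 13.5·(-0.3843, -0.9232) = (1.686, 32.48). Then |NS| = |S − N| = 32.53.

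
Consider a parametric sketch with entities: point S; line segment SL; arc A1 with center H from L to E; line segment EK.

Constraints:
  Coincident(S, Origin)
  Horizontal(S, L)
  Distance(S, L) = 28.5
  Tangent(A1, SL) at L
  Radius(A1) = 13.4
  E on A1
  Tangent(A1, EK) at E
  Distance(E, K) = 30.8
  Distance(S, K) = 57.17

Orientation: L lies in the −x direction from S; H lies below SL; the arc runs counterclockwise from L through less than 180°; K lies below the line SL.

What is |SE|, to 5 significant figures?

44.768

Checks: |HE| = 13.40 ✓; ∠(HE, EK) = 90.00° ✓; |EK| = 30.80 ✓; |SK| = 57.17 ✓.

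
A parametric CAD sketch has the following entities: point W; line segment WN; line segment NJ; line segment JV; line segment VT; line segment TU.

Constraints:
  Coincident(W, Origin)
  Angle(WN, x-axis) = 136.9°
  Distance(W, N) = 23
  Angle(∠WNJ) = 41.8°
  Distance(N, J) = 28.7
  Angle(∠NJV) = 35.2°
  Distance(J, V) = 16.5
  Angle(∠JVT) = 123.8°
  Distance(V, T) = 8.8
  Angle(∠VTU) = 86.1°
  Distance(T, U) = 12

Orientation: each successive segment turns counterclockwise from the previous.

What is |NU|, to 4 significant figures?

12.88

∠JVT = 123.8° gives VT at 116.1° from the x-axis; with |VT| = 8.8, T = (-9.839, 9.307). ∠VTU = 86.1° gives TU at -150.0° from the x-axis; with |TU| = 12.0, U = (-20.23, 3.307). Then |NU| = |U − N| = 12.88.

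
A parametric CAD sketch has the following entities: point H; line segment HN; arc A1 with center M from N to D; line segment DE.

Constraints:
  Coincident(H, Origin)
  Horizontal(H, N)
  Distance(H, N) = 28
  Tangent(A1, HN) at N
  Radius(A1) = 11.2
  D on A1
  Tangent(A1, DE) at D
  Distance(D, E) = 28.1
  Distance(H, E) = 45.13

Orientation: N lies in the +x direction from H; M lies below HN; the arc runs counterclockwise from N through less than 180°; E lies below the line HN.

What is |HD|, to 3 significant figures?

21.0

Checks: |HN| = 28.00 ✓; |MD| = 11.20 ✓; ∠(MD, DE) = 90.00° ✓; |DE| = 28.10 ✓; |HE| = 45.13 ✓.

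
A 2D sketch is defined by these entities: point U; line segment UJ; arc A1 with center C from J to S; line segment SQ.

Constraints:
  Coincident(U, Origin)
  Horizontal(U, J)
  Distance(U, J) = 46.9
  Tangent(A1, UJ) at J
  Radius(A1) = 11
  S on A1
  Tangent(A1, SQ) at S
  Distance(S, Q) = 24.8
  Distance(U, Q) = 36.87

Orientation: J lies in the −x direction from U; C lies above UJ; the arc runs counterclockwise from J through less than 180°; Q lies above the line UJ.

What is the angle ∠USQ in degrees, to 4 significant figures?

68.66°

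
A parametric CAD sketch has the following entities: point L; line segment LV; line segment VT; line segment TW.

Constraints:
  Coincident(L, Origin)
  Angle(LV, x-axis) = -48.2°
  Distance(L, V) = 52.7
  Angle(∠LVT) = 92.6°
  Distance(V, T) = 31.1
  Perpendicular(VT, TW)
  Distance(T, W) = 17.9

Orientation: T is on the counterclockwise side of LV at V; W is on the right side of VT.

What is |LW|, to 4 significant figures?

78.09

L is at the origin; LV runs at -48.2° with length 52.7, so V = 52.7·(cos -48.2°, sin -48.2°) = (35.13, -39.29). ∠LVT = 92.6°, so VT runs at -48.2° + (180° − 92.6°) = 39.20° from the x-axis; with |VT| = 31.1, T = V + 31.1·(cos 39.20°, sin 39.20°) = (59.23, -19.63). The perpendicularity gives TW at right angles to VT; with |TW| = 17.9 on the right of VT, W = T + 17.9·(0.6320, -0.7749) = (70.54, -33.50). Then |LW| = |W − L| = 78.09.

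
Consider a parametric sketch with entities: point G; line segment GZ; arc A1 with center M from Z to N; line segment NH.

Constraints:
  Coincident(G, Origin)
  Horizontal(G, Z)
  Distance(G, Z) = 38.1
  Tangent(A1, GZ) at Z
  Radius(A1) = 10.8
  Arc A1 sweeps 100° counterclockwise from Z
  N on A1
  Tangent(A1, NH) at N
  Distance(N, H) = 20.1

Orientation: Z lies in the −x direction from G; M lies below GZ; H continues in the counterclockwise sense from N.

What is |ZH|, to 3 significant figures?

33.2

On A1, Z sits at bearing 90° from M; a 100° counterclockwise sweep puts N at bearing 190°, so N = M + 10.8·(cos 190°, sin 190°) = (-48.7, -12.7). Tangency of A1 to NH means the radius MN is perpendicular to NH, so NH runs along (−sin 190°, cos 190°); with |NH| = 20.1, H = (-45.2, -32.5). Then |ZH| = |H − Z| = 33.2.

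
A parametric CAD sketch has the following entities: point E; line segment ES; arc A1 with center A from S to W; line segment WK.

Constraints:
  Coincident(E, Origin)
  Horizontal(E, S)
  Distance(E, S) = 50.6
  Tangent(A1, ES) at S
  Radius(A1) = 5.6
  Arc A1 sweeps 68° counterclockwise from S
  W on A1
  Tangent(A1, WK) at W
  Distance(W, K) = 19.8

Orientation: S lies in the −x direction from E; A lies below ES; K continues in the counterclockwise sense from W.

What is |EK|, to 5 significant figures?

66.883

E is at the origin; ES is horizontal with |ES| = 50.6 and S on the −x side, so S = (-50.600, 0.0000). Tangency of A1 to ES means the radius AS is perpendicular to ES, so A = S + (0, -5.6) = (-50.600, -5.6000). On A1, S sits at bearing 90° from A; a 68° counterclockwise sweep puts W at bearing 158°, so W = A + 5.6·(cos 158°, sin 158°) = (-55.792, -3.5022). A1 meets WK tangentially, so AW is at right angles to WK, so WK runs along (−sin 158°, cos 158°); with |WK| = 19.8, K = (-63.209, -21.860). Then |EK| = |K − E| = 66.883.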